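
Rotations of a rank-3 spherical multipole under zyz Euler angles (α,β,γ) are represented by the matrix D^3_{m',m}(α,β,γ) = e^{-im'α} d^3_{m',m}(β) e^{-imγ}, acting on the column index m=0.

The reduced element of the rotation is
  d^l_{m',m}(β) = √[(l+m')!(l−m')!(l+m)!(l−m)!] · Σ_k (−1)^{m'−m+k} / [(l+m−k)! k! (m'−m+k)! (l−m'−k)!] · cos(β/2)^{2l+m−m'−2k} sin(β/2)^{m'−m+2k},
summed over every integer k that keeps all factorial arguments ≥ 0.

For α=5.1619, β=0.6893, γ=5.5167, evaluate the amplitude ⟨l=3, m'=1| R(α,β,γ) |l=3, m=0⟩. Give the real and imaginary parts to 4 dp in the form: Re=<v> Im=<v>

First d^3_{1,0}(β=0.6893), then the phase factors e^{-i(1)α} and e^{-i(0)γ}:
With c≡cos(β/2)=0.941194 and s≡sin(β/2)=0.337867, N=[24·2·6·6]^{1/2}=41.569219
k: max(0,(0)−(1))=0 … min(3+(0),3−(1))=2
  k=0: (−1)^1·41.5692/(12)·0.9412^5·0.3379^1 = -0.864434
  k=1: (−1)^2·41.5692/(4)·0.9412^3·0.3379^3 = +0.334185
  k=2: (−1)^3·41.5692/(12)·0.9412^1·0.3379^5 = -0.014355
d^3_{1,0}(0.6893) = -0.864434 +0.334185 -0.014355 = -0.544604
Attach z-rotation phases: D = e^{-i(1)(5.1619)}·(-0.544604)·e^{-i(0)(5.5167)} = -0.236644-0.490503i

Re=-0.2366 Im=-0.4905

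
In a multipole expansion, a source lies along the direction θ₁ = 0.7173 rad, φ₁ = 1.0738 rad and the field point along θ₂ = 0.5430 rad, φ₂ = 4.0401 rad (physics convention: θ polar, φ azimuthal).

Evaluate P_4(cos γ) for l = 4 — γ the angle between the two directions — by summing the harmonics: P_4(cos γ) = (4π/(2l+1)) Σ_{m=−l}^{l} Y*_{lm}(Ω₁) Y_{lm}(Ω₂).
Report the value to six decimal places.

Term-by-term m-sum for l=4 (normalisation 4π/9 = 1.396263):
  term(m=-4) = (0.001992, 0.001681)   from Y*(Ω₁)=(-0.033481, -0.075543), Y(Ω₂)=(-0.028371, 0.013790)
  term(m=-3) = (-0.034257, -0.019883)   from Y*(Ω₁)=(-0.267074, -0.021360), Y(Ω₂)=(0.133370, 0.063780)
  term(m=-2) = (0.149028, 0.054498)   from Y*(Ω₁)=(-0.234539, 0.360491), Y(Ω₂)=(-0.082756, -0.359560)
  term(m=-1) = (-0.100371, -0.017777)   from Y*(Ω₁)=(0.108967, 0.200895), Y(Ω₂)=(-0.277766, 0.348958)
  term(m=+0) = (0.005679, 0.000000)   from Y*(Ω₁)=(-0.290831, -0.000000), Y(Ω₂)=(-0.019526, 0.000000)
  term(m=+1) = (-0.100371, 0.017777)   from Y*(Ω₁)=(-0.108967, 0.200895), Y(Ω₂)=(0.277766, 0.348958)
  term(m=+2) = (0.149028, -0.054498)   from Y*(Ω₁)=(-0.234539, -0.360491), Y(Ω₂)=(-0.082756, 0.359560)
  term(m=+3) = (-0.034257, 0.019883)   from Y*(Ω₁)=(0.267074, -0.021360), Y(Ω₂)=(-0.133370, 0.063780)
  term(m=+4) = (0.001992, -0.001681)   from Y*(Ω₁)=(-0.033481, 0.075543), Y(Ω₂)=(-0.028371, -0.013790)
Total Σ_m = (0.038460, -0.000000). Multiply by 1.396263: (0.053700, -0.000000). P_4(cos γ) = 0.053700

0.053700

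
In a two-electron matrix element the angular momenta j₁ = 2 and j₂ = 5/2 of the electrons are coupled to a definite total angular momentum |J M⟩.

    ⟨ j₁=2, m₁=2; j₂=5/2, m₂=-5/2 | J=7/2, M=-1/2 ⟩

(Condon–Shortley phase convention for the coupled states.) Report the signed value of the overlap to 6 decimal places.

+0.251976  (= +√(4/63))

j₁+j₂−J=1  J+j₁−j₂=3  J−j₁+j₂=4  j₁+j₂+J+1=9
(j₁±m₁, j₂±m₂, J±M) = (4,0,0,5,3,4)
P² = 9216/7
sum k=0..0:
  [0] +1/144 = 1/144
S = 1/144
C² = P²·S² = 4/63 ; C = +0.251976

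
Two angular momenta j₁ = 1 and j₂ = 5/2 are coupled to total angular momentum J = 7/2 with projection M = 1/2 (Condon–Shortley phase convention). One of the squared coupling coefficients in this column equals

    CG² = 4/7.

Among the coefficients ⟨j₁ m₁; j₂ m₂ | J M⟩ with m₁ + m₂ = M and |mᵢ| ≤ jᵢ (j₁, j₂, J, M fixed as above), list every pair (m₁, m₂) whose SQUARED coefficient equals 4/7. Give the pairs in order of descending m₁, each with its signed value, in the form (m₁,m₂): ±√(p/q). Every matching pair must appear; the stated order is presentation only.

Admissible pairs with m₁+m₂ = M = 1/2: (-1,3/2), (0,1/2), (1,-1/2)
  (m₁,m₂)=(1,-1/2): CG² = 2/7, CG = +√(2/7)
  (m₁,m₂)=(0,1/2): CG² = 4/7, CG = +√(4/7)   ← matches the target
  (m₁,m₂)=(-1,3/2): CG² = 1/7, CG = +√(1/7)
Pairs with CG² = 4/7: (0,1/2): +√(4/7)

(0,1/2): +√(4/7)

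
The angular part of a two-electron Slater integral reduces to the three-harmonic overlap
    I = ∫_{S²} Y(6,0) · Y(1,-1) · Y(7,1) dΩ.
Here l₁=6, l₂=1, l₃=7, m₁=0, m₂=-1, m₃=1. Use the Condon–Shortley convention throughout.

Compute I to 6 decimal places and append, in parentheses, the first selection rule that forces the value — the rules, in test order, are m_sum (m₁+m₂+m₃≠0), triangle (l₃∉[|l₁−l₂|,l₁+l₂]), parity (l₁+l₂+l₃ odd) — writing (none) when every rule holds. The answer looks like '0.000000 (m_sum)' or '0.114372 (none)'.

m-sum 0 ✓  L=14 even ✓  5≤7≤7 ✓
Π(2lᵢ+1) = 13×3×15 = 585
triangle coeff Δ(6,1,7) = 1/1365
Σ_t [0,0]: t=0:+1/518400 = 1/518400
(3j)²=7/195 [(6 1 7; 0 0 0)], sign=-1
Σ_t [0,0]: t=0:+1/1036800 = 1/1036800
(3j)²=4/195 [(6 1 7; 0 -1 1)], sign=+1
⇒ 4πI² = 28/65
I = (-1)√(28/65/(4π)) = -0.18514731
No selection rule forces the value: the integral is nonzero (none).

-0.185147 (none)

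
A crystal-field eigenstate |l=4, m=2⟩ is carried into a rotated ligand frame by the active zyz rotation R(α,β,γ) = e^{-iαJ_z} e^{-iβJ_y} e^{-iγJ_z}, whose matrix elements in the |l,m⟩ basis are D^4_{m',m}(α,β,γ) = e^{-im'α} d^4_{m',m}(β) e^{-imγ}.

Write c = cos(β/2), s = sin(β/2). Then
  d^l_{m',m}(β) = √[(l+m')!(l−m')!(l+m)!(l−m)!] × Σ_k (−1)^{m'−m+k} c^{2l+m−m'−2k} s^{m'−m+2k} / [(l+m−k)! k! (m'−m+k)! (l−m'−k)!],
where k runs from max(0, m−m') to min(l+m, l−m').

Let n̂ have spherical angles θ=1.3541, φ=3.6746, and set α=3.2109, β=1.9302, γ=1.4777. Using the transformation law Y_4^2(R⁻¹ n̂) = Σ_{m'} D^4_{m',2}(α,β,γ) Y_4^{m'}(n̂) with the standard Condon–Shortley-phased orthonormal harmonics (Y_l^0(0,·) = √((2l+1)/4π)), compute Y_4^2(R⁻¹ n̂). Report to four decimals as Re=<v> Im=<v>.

Need the full column D^4_{m',2} for m'=−4..4 at α=3.2109, β=1.9302, γ=1.4777.
cos(β/2)=0.569335, sin(β/2)=0.822106
d^4_{-4,2}: single k=6 term ⇒ +0.529518;  D = -0.473669-0.236701i
d^4_{-3,2}: k∈[5..6] ⇒ +0.777906 -0.540662 = +0.237244;  D = +0.219056+0.091099i
d^4_{-2,2}: k∈[4..6] ⇒ +0.719901 -1.200834 +0.208652 = -0.272281;  D = +0.258044+0.086892i
d^4_{-1,2}: k∈[3..5] ⇒ +0.470042 -1.470103 +0.613053 = -0.387009;  D = -0.374445-0.097808i
d^4_{0,2}: k∈[2..4] ⇒ +0.218365 -1.214148 +0.949343 = -0.046440;  D = +0.045638+0.008597i
d^4_{1,2}: k∈[1..3] ⇒ +0.067630 -0.705063 +0.980069 = +0.342636;  D = +0.340298+0.039958i
d^4_{2,2}: k∈[0..2] ⇒ +0.011039 -0.276212 +0.719901 = +0.454728;  D = -0.454214-0.021627i
d^4_{3,2}: k∈[0..1] ⇒ -0.059644 +0.373084 = +0.313440;  D = +0.313366-0.006810i
d^4_{4,2}: single k=0 term ⇒ +0.121798;  D = -0.121294+0.011073i
Y_4^{m'}(θ=1.3541,φ=3.6746) and Σ D·Y over m':
  (-0.4737-0.2367i)·(-0.2143-0.3408i)  (+0.2191+0.0911i)·(+0.0071+0.2506i)  (+0.2580+0.0869i)·(-0.1044+0.1889i)  (-0.3744-0.0978i)·(+0.2290-0.1351i)  (+0.0456+0.0086i)·(+0.1786+0.0000i)  (+0.3403+0.0400i)·(-0.2290-0.1351i)  (-0.4542-0.0216i)·(-0.1044-0.1889i)  (+0.3134-0.0068i)·(-0.0071+0.2506i)  (-0.1213+0.0111i)·(-0.2143+0.3408i)
Y_4^2(R⁻¹ n̂) = -0.142114+0.404873i

Re=-0.1421 Im=0.4049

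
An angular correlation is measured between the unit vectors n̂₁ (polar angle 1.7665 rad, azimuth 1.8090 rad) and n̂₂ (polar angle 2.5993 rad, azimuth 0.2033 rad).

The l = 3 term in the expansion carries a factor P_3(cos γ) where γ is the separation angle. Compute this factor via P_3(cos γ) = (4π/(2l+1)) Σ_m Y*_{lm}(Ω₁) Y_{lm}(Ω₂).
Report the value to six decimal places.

-0.215085

Summing Y*_{l m}(θ₁,φ₁)·Y_{l m}(θ₂,φ₂) over m ∈ [−3, 3]; prefactor 4π/(2·3+1) = 1.795196:
  [-3]  conj(Y_{3,-3})(Ω₁) = +0.258056-0.297444i ; Y_{3,-3}(Ω₂) = +0.047014-0.032852i ; Δ = +0.002361-0.022462i
  [-2]  conj(Y_{3,-2})(Ω₁) = +0.169925+0.087690i ; Y_{3,-2}(Ω₂) = -0.214151+0.092213i ; Δ = -0.044476-0.003110i
  [-1]  conj(Y_{3,-1})(Ω₁) = +0.060659-0.249816i ; Y_{3,-1}(Ω₂) = +0.435873-0.089854i ; Δ = +0.003992-0.114338i
  [+0]  conj(Y_{3,0})(Ω₁) = +0.203980-0.000000i ; Y_{3,0}(Ω₂) = -0.213580+0.000000i ; Δ = -0.043566+0.000000i
  [+1]  conj(Y_{3,1})(Ω₁) = -0.060659-0.249816i ; Y_{3,1}(Ω₂) = -0.435873-0.089854i ; Δ = +0.003992+0.114338i
  [+2]  conj(Y_{3,2})(Ω₁) = +0.169925-0.087690i ; Y_{3,2}(Ω₂) = -0.214151-0.092213i ; Δ = -0.044476+0.003110i
  [+3]  conj(Y_{3,3})(Ω₁) = -0.258056-0.297444i ; Y_{3,3}(Ω₂) = -0.047014-0.032852i ; Δ = +0.002361+0.022462i
Total Σ_m = -0.119812+0.000000i. Multiply by 1.795196: -0.215085+0.000000i. P_3(cos γ) = -0.215085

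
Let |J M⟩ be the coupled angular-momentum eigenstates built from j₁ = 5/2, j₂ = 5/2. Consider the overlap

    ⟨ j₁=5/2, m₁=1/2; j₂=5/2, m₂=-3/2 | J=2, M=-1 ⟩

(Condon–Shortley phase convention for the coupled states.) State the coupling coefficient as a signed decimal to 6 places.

-0.377964

√[5·3!2!2!/8! · 3!2!1!4!1!3!] = √(36/7)
  +(−1)^0/∏(0,3,2,1,0,1)! = 1/12  (running 1/12)
  +(−1)^1/∏(1,2,1,0,1,2)! = -1/4  (running -1/6)
⟨..|..⟩ = √(36/7)·(-1/6) = -0.377964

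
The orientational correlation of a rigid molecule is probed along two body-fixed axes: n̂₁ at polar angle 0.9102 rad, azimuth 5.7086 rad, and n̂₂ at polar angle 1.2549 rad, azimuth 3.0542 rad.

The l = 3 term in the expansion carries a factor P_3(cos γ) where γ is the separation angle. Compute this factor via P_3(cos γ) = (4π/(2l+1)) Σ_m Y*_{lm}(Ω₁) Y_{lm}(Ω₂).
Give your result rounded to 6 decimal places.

Addition theorem: P_3(cos γ) = (4π/7) Σ_m Y*_{lm}(Ω₁) Y_{lm}(Ω₂), m = −3…3:
  [-3]  conj(Y_{3,-3})(Ω₁) = -0.031298-0.203018i ; Y_{3,-3}(Ω₂) = -0.346059-0.092867i ; Δ = -0.008023+0.073163i
  [-2]  conj(Y_{3,-2})(Ω₁) = +0.160010-0.356748i ; Y_{3,-2}(Ω₂) = +0.282485+0.049883i ; Δ = +0.062996-0.092794i
  [-1]  conj(Y_{3,-1})(Ω₁) = +0.189032-0.122390i ; Y_{3,-1}(Ω₂) = +0.158341+0.013873i ; Δ = +0.031629-0.016757i
  [+0]  conj(Y_{3,0})(Ω₁) = -0.255893-0.000000i ; Y_{3,0}(Ω₂) = -0.291856+0.000000i ; Δ = +0.074684+0.000000i
  [+1]  conj(Y_{3,1})(Ω₁) = -0.189032-0.122390i ; Y_{3,1}(Ω₂) = -0.158341+0.013873i ; Δ = +0.031629+0.016757i
  [+2]  conj(Y_{3,2})(Ω₁) = +0.160010+0.356748i ; Y_{3,2}(Ω₂) = +0.282485-0.049883i ; Δ = +0.062996+0.092794i
  [+3]  conj(Y_{3,3})(Ω₁) = +0.031298-0.203018i ; Y_{3,3}(Ω₂) = +0.346059-0.092867i ; Δ = -0.008023-0.073163i
Σ over m = +0.247889+0.000000i; ×(4π/7) → +0.445010+0.000000i. Real part: 0.445010

0.445010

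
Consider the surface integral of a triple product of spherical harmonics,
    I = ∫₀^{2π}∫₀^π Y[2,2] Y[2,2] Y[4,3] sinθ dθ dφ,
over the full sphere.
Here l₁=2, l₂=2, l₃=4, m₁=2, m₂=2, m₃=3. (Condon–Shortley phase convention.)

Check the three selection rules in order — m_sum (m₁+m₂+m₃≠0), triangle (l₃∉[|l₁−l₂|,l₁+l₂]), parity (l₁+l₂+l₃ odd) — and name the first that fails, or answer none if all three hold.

m_sum

Σmᵢ = 7  ✗
l₃∈[|l₁−l₂|,l₁+l₂]=[0,4], have l₃=4
Σlᵢ = 8 ⇒ even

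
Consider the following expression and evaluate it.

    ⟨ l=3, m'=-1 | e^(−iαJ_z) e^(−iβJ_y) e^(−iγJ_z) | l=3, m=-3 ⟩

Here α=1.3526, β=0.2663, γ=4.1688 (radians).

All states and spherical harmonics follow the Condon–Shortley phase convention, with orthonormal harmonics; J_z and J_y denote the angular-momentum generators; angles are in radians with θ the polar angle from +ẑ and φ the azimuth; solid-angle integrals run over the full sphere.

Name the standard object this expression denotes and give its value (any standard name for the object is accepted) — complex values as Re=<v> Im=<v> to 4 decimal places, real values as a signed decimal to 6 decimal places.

Wigner D-matrix element, Re=0.0181 Im=0.0633

This is a Wigner D-matrix element — the rotation-matrix element ⟨l m'| R(α,β,γ) |l m⟩ in the angular-momentum basis.
First d^3_{-1,-3}(β=0.2663), then the phase factors e^{-i(-1)α} and e^{-i(-3)γ}:
With c≡cos(β/2)=0.991149 and s≡sin(β/2)=0.132757, N=[2·24·1·720]^{1/2}=185.903201
k: max(0,(-3)−(-1))=0 … min(3+(-3),3−(-1))=0
  k=0: (−1)^2·185.9032/(48)·0.9911^4·0.1328^2 = +0.065874
d^3_{-1,-3}(0.2663) = +0.065874
D = (+0.216469+0.976289i)·(+0.065874)·(+0.998202-0.059935i) = +0.018089+0.063342i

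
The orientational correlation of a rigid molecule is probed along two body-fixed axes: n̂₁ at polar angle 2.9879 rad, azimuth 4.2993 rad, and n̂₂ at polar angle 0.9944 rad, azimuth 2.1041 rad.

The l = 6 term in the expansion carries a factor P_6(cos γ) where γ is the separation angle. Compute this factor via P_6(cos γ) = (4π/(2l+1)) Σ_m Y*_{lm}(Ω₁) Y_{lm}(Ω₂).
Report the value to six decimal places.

Addition theorem: P_6(cos γ) = (4π/13) Σ_m Y*_{lm}(Ω₁) Y_{lm}(Ω₂), m = −6…6:
  [-6]  conj(Y_{6,-6})(Ω₁) = +0.000005+0.000004i ; Y_{6,-6}(Ω₂) = +0.167530-0.009766i ; Δ = +0.000001+0.000001i
  [-5]  conj(Y_{6,-5})(Ω₁) = +0.000122-0.000066i ; Y_{6,-5}(Ω₂) = -0.172844+0.336033i ; Δ = +0.000001+0.000053i
  [-4]  conj(Y_{6,-4})(Ω₁) = -0.000156-0.001903i ; Y_{6,-4}(Ω₂) = -0.213162-0.338178i ; Δ = -0.000610+0.000458i
  [-3]  conj(Y_{6,-3})(Ω₁) = -0.016907-0.005820i ; Y_{6,-3}(Ω₂) = +0.055916-0.001628i ; Δ = -0.000955-0.000298i
  [-2]  conj(Y_{6,-2})(Ω₁) = -0.077040+0.083594i ; Y_{6,-2}(Ω₂) = +0.158727-0.287676i ; Δ = +0.011820+0.035431i
  [-1]  conj(Y_{6,-1})(Ω₁) = +0.179503+0.409536i ; Y_{6,-1}(Ω₂) = +0.095650+0.162018i ; Δ = -0.049183+0.068255i
  [+0]  conj(Y_{6,0})(Ω₁) = +0.779828-0.000000i ; Y_{6,0}(Ω₂) = +0.282899+0.000000i ; Δ = +0.220613+0.000000i
  [+1]  conj(Y_{6,1})(Ω₁) = -0.179503+0.409536i ; Y_{6,1}(Ω₂) = -0.095650+0.162018i ; Δ = -0.049183-0.068255i
  [+2]  conj(Y_{6,2})(Ω₁) = -0.077040-0.083594i ; Y_{6,2}(Ω₂) = +0.158727+0.287676i ; Δ = +0.011820-0.035431i
  [+3]  conj(Y_{6,3})(Ω₁) = +0.016907-0.005820i ; Y_{6,3}(Ω₂) = -0.055916-0.001628i ; Δ = -0.000955+0.000298i
  [+4]  conj(Y_{6,4})(Ω₁) = -0.000156+0.001903i ; Y_{6,4}(Ω₂) = -0.213162+0.338178i ; Δ = -0.000610-0.000458i
  [+5]  conj(Y_{6,5})(Ω₁) = -0.000122-0.000066i ; Y_{6,5}(Ω₂) = +0.172844+0.336033i ; Δ = +0.000001-0.000053i
  [+6]  conj(Y_{6,6})(Ω₁) = +0.000005-0.000004i ; Y_{6,6}(Ω₂) = +0.167530+0.009766i ; Δ = +0.000001-0.000001i
Σ over m = +0.142760+0.000000i; ×(4π/13) → +0.137998+0.000000i. Real part: 0.137998

0.137998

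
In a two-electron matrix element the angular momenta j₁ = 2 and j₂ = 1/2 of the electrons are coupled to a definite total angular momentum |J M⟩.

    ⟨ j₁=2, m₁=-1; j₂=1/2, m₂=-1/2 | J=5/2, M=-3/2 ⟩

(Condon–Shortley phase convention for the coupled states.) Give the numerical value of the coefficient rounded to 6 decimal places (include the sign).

+√(4/5) = +0.894427

j₁+j₂−J=0  J+j₁−j₂=4  J−j₁+j₂=1  j₁+j₂+J+1=6
(j₁±m₁, j₂±m₂, J±M) = (1,3,0,1,1,4)
P² = 144/5
sum k=0..0:
  [0] +1/6 = 1/6
S = 1/6
C² = P²·S² = 4/5 ; C = +0.894427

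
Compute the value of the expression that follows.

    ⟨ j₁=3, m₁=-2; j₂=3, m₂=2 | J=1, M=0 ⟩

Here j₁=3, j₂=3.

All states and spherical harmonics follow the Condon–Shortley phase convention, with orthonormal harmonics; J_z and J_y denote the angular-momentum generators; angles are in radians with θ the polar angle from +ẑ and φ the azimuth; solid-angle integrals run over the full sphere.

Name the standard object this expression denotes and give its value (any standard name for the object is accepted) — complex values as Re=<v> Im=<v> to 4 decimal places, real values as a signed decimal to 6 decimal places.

Clebsch–Gordan coefficient, +√(1/7) ≈ +0.377964

This is a Clebsch–Gordan (vector-coupling) coefficient.
√[3·5!1!1!/8! · 1!5!5!1!1!1!] = √(900/7)
  +(−1)^4/∏(4,1,1,1,0,0)! = 1/24  (running 1/24)
  +(−1)^5/∏(5,0,0,0,1,1)! = -1/120  (running 1/30)
⟨..|..⟩ = √(900/7)·(1/30) = +0.377964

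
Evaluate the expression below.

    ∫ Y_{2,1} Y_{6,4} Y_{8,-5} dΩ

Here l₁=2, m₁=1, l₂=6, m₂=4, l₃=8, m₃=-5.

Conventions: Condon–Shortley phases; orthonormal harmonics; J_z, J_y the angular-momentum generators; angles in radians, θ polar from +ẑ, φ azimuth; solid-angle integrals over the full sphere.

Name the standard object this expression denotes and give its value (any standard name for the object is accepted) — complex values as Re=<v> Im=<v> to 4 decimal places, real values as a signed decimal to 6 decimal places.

Gaunt coefficient, -0.248575

This is a Gaunt coefficient — the integral of a triple product of spherical harmonics over the sphere.
m-sum 0 ✓  L=16 even ✓  4≤8≤8 ✓
Π(2lᵢ+1) = 5×13×17 = 1105
triangle coeff Δ(2,6,8) = 1/30940
Σ_t [0,0]: t=0:+1/2073600 = 1/2073600
(3j)²=28/1105 [(2 6 8; 0 0 0)], sign=+1
Σ_t [0,0]: t=0:+1/43545600 = 1/43545600
(3j)²=33/1190 [(2 6 8; 1 4 -5)], sign=-1
⇒ 4πI² = 66/85
I = (-1)√(66/85/(4π)) = -0.24857507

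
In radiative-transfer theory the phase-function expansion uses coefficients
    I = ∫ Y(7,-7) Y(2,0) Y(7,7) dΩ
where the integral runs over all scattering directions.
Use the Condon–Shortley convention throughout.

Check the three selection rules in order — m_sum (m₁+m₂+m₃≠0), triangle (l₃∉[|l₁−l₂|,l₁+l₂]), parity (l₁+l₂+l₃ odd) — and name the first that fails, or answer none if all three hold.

Σmᵢ = 0  ✓
l₃∈[|l₁−l₂|,l₁+l₂]=[5,9], have l₃=7  ✓
Σlᵢ = 16 ⇒ even  ✓

none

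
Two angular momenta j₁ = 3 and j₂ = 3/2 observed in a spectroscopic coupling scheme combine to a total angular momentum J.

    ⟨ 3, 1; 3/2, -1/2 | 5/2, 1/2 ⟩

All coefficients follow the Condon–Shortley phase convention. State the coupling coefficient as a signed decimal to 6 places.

-0.119523  (= −√(1/70))

√[6·2!4!1!/8! · 4!2!1!2!3!2!] = √(288/35)
  +(−1)^0/∏(0,2,2,1,2,0)! = 1/8  (running 1/8)
  +(−1)^1/∏(1,1,1,0,3,1)! = -1/6  (running -1/24)
⟨..|..⟩ = √(288/35)·(-1/24) = -0.119523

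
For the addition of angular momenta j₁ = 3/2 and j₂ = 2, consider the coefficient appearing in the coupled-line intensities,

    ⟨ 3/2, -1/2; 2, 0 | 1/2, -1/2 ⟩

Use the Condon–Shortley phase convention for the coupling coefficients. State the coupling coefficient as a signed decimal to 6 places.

j₁+j₂−J=3  J+j₁−j₂=0  J−j₁+j₂=1  j₁+j₂+J+1=5
(j₁±m₁, j₂±m₂, J±M) = (1,2,2,2,0,1)
P² = 4/5
sum k=2..2:
  [2] +1/2 = 1/2
S = 1/2
C² = P²·S² = 1/5 ; C = +0.447214

+0.447214  (= +√(1/5))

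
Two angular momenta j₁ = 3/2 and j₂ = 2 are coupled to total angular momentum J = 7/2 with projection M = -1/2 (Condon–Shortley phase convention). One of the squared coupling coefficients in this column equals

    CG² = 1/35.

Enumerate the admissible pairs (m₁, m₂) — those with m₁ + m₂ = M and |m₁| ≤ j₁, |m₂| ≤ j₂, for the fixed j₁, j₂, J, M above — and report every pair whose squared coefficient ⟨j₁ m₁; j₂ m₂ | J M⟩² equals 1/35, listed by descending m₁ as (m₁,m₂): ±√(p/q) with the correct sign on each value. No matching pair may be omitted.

Admissible pairs with m₁+m₂ = M = -1/2: (-3/2,1), (-1/2,0), (1/2,-1), (3/2,-2)
  (m₁,m₂)=(3/2,-2): CG² = 1/35, CG = +√(1/35)   ← matches the target
  (m₁,m₂)=(1/2,-1): CG² = 12/35, CG = +√(12/35)
  (m₁,m₂)=(-1/2,0): CG² = 18/35, CG = +√(18/35)
  (m₁,m₂)=(-3/2,1): CG² = 4/35, CG = +√(4/35)
Pairs with CG² = 1/35: (3/2,-2): +√(1/35)

(3/2,-2): +√(1/35)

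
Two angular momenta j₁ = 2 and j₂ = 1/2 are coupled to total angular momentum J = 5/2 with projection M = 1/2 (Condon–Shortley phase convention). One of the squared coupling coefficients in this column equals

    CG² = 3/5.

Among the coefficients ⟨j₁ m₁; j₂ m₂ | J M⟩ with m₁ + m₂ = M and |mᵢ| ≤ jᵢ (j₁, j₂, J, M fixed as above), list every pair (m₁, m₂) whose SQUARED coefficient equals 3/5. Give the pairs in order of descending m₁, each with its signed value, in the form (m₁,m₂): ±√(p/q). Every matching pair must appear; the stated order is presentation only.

(0,1/2): +√(3/5)

Admissible pairs with m₁+m₂ = M = 1/2: (0,1/2), (1,-1/2)
  (m₁,m₂)=(1,-1/2): CG² = 2/5, CG = +√(2/5)
  (m₁,m₂)=(0,1/2): CG² = 3/5, CG = +√(3/5)   ← matches the target
Pairs with CG² = 3/5: (0,1/2): +√(3/5)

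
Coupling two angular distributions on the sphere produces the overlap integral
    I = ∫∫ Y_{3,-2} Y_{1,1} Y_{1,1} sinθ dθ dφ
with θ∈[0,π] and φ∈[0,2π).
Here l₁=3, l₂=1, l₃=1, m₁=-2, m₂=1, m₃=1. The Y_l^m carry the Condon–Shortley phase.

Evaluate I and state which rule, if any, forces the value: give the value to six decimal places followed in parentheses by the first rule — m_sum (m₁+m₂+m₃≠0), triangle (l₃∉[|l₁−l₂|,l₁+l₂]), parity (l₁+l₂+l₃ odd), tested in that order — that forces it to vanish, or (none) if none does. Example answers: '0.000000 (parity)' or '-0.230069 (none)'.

triangle: need 2≤l₃≤4, have 1; I=0

0.000000 (triangle)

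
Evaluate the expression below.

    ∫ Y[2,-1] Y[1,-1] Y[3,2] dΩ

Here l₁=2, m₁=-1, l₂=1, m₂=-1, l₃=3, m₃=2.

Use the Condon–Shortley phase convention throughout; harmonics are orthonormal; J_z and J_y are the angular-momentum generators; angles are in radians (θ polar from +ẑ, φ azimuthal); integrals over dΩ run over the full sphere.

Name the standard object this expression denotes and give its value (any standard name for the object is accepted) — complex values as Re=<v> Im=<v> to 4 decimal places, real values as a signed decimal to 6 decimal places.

Gaunt coefficient, +0.261169

This is a Gaunt coefficient — the integral of a triple product of spherical harmonics over the sphere.
Checks pass: Σm=0; 6 even; l₃=3∈[1,3].
(2·2+1)(2·1+1)(2·3+1) = 105
Δ: 0! 4! 2! / 7! → 1/105
sum: t=0:+1/4 = 1/4
3j²(2 1 3; 0 0 0) = Δ·Π!·Σ² = 3/35  (sign -1)
sum: t=0:+1/12 = 1/12
3j²(2 1 3; -1 -1 2) = Δ·Π!·Σ² = 2/21  (sign -1)
combine: 4πI² = 105·3/35·2/21 = 6/7
take √, sign +1: I = 0.26116903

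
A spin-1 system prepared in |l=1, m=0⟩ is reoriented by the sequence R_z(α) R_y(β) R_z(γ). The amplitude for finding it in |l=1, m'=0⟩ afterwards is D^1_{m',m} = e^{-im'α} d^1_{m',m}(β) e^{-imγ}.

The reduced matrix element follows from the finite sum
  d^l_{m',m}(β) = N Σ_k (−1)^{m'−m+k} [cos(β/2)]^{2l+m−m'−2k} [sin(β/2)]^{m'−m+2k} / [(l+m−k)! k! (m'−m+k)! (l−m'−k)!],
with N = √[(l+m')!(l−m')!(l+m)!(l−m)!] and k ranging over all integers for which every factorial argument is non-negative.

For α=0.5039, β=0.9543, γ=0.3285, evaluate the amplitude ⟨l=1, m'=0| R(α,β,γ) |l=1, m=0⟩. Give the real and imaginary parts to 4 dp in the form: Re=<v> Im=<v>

D^1_{0,0}(0.5039,0.9543,0.3285) = e^{-i·0·0.5039}·d^1_{0,0}(0.9543)·e^{-i·0·0.3285}. Compute d first:
c=cos(0.954300/2)=0.888307, s=sin(0.954300/2)=0.459249; N=√[1·1·1·1]=1.000000
k: max(0,(0)−(0))=0 … min(1+(0),1−(0))=1
  k=0: (−1)^0·1.0000/(1)·0.8883^2·0.4592^0 = +0.789090
  k=1: (−1)^1·1.0000/(1)·0.8883^0·0.4592^2 = -0.210910
d^1_{0,0}(0.9543) = +0.789090 -0.210910 = +0.578180
Phases: e^{-i·(0)·0.5039}=+1.000000+0.000000i, e^{-i·(0)·0.3285}=+1.000000+0.000000i ⇒ D=+0.578180+0.000000i

Re=0.5782 Im=0.0000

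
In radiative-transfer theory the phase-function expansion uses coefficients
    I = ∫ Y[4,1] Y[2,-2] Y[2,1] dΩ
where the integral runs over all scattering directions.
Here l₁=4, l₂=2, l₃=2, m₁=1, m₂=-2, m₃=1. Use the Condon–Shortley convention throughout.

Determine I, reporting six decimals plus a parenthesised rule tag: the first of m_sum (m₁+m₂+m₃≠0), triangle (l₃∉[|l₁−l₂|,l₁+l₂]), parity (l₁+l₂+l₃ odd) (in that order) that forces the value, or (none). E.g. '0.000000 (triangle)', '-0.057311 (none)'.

-0.090112 (none)

Rules hold: Σm=0, L=8 even, 2≤2≤6.
N = 9·5·5 = 225
Δ = 4!·4!·0!/9! = 1/630
Racah Σ t=2..2: t=2:+1/16 = 1/16
⇒ 3j(4 2 2; 0 0 0)² = 2/35, sgn +1
Racah Σ t=0..0: t=0:+1/144 = 1/144
⇒ 3j(4 2 2; 1 -2 1)² = 1/126, sgn -1
4πI² = N·(3j₀)²·(3jₘ)² = 5/49
I = -1·√(0.102041/4π) = -0.09011188
No selection rule forces the value: the integral is nonzero (none).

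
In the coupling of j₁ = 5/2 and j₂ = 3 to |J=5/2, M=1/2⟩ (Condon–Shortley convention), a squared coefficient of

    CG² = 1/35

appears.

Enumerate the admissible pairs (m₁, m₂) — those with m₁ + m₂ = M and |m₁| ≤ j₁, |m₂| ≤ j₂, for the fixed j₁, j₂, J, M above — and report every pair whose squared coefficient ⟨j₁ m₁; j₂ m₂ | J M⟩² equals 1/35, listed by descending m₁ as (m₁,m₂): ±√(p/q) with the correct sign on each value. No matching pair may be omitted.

Admissible pairs with m₁+m₂ = M = 1/2: (-5/2,3), (-3/2,2), (-1/2,1), (1/2,0), (3/2,-1), (5/2,-2)
  (m₁,m₂)=(5/2,-2): CG² = 5/14, CG = +√(5/14)
  (m₁,m₂)=(3/2,-1): CG² = 1/35, CG = −√(1/35)   ← matches the target
  (m₁,m₂)=(1/2,0): CG² = 8/105, CG = −√(8/105)
  (m₁,m₂)=(-1/2,1): CG² = 8/35, CG = +√(8/35)
  (m₁,m₂)=(-3/2,2): CG² = 1/14, CG = −√(1/14)
  (m₁,m₂)=(-5/2,3): CG² = 5/21, CG = −√(5/21)
Pairs with CG² = 1/35: (3/2,-1): −√(1/35)

(3/2,-1): −√(1/35)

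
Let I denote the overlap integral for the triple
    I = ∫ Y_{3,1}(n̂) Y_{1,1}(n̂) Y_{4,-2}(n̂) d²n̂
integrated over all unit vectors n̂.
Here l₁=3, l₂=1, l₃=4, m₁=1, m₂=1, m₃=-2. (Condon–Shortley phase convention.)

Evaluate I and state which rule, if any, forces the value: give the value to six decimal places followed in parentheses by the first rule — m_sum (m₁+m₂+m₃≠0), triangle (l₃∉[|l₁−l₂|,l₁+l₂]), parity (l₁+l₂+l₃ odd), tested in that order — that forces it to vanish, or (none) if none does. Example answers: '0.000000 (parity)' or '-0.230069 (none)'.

Checks pass: Σm=0; 8 even; l₃=4∈[2,4].
(2·3+1)(2·1+1)(2·4+1) = 189
Δ: 0! 6! 2! / 9! → 1/252
sum: t=0:+1/36 = 1/36
3j²(3 1 4; 0 0 0) = Δ·Π!·Σ² = 4/63  (sign +1)
sum: t=0:+1/96 = 1/96
3j²(3 1 4; 1 1 -2) = Δ·Π!·Σ² = 5/84  (sign +1)
combine: 4πI² = 189·4/63·5/84 = 5/7
take √, sign +1: I = 0.23841361
No selection rule forces the value: the integral is nonzero (none).

0.238414 (none)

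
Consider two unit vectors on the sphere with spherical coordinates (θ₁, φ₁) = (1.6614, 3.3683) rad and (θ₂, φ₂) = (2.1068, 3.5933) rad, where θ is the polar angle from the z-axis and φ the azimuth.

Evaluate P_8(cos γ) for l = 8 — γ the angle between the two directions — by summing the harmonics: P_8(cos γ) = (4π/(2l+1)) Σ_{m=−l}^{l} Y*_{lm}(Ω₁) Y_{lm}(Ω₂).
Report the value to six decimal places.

Expand P_8 via completeness: Σ_{m} conj(Y_{8,m}) at Ω₁ times Y_{8,m} at Ω₂ —
  [-8]  conj(Y_{8,-8})(Ω₁) = -0.11994 + 0.48412j ; Y_{8,-8}(Ω₂) = -0.13705 + 0.06997j ; Δ = -0.01744 - 0.07474j
  [-7]  conj(Y_{8,-7})(Ω₁) = -0.00293 + 0.18123j ; Y_{8,-7}(Ω₂) = -0.36554 + 0.00744j ; Δ = -0.00028 - 0.06627j
  [-6]  conj(Y_{8,-6})(Ω₁) = -0.06733 - 0.31503j ; Y_{8,-6}(Ω₂) = -0.40219 - 0.18511j ; Δ = -0.03124 + 0.13917j
  [-5]  conj(Y_{8,-5})(Ω₁) = -0.08782 - 0.18787j ; Y_{8,-5}(Ω₂) = -0.11297 - 0.13751j ; Δ = -0.01591 + 0.03330j
  [-4]  conj(Y_{8,-4})(Ω₁) = 0.16232 + 0.20744j ; Y_{8,-4}(Ω₂) = 0.05877 + 0.24433j ; Δ = -0.04115 + 0.05185j
  [-3]  conj(Y_{8,-3})(Ω₁) = 0.16932 + 0.13696j ; Y_{8,-3}(Ω₂) = -0.06845 + 0.31244j ; Δ = -0.05438 + 0.04353j
  [-2]  conj(Y_{8,-2})(Ω₁) = -0.21262 - 0.10361j ; Y_{8,-2}(Ω₂) = 0.06145 - 0.07798j ; Δ = -0.02115 + 0.01021j
  [-1]  conj(Y_{8,-1})(Ω₁) = -0.21606 - 0.04984j ; Y_{8,-1}(Ω₂) = 0.30480 - 0.14788j ; Δ = -0.07323 + 0.01676j
  [+0]  conj(Y_{8,0})(Ω₁) = 0.22847 + 0.00000j ; Y_{8,0}(Ω₂) = -0.05046 + 0.00000j ; Δ = -0.01153 + 0.00000j
  [+1]  conj(Y_{8,1})(Ω₁) = 0.21606 - 0.04984j ; Y_{8,1}(Ω₂) = -0.30480 - 0.14788j ; Δ = -0.07323 - 0.01676j
  [+2]  conj(Y_{8,2})(Ω₁) = -0.21262 + 0.10361j ; Y_{8,2}(Ω₂) = 0.06145 + 0.07798j ; Δ = -0.02115 - 0.01021j
  [+3]  conj(Y_{8,3})(Ω₁) = -0.16932 + 0.13696j ; Y_{8,3}(Ω₂) = 0.06845 + 0.31244j ; Δ = -0.05438 - 0.04353j
  [+4]  conj(Y_{8,4})(Ω₁) = 0.16232 - 0.20744j ; Y_{8,4}(Ω₂) = 0.05877 - 0.24433j ; Δ = -0.04115 - 0.05185j
  [+5]  conj(Y_{8,5})(Ω₁) = 0.08782 - 0.18787j ; Y_{8,5}(Ω₂) = 0.11297 - 0.13751j ; Δ = -0.01591 - 0.03330j
  [+6]  conj(Y_{8,6})(Ω₁) = -0.06733 + 0.31503j ; Y_{8,6}(Ω₂) = -0.40219 + 0.18511j ; Δ = -0.03124 - 0.13917j
  [+7]  conj(Y_{8,7})(Ω₁) = 0.00293 + 0.18123j ; Y_{8,7}(Ω₂) = 0.36554 + 0.00744j ; Δ = -0.00028 + 0.06627j
  [+8]  conj(Y_{8,8})(Ω₁) = -0.11994 - 0.48412j ; Y_{8,8}(Ω₂) = -0.13705 - 0.06997j ; Δ = -0.01744 + 0.07474j
Total Σ_m = -0.52106 + 0.00000j. Multiply by 0.739198: -0.38516 + 0.00000j. P_8(cos γ) = -0.385163

-0.385163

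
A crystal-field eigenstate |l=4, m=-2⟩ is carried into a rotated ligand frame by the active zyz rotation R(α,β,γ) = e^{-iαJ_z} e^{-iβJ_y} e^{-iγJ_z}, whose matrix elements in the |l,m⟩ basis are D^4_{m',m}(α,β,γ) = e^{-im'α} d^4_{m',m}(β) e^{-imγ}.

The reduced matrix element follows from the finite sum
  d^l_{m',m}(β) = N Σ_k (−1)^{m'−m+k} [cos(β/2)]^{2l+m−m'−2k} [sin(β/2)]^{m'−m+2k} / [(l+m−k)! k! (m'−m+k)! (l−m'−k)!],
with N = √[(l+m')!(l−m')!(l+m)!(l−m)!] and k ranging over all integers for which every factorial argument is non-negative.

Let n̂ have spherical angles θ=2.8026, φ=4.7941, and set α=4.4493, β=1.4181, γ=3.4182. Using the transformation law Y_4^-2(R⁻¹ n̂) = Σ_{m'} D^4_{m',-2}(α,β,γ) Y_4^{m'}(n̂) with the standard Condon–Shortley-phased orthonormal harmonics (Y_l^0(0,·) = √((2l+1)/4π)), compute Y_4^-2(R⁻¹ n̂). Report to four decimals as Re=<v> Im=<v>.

Re=-0.2489 Im=-0.0838

Need the full column D^4_{m',-2} for m'=−4..4 at α=4.4493, β=1.4181, γ=3.4182.
cos(β/2)=0.758981, sin(β/2)=0.651113
d^4_{-4,-2}: single k=2 term ⇒ +0.428821;  D = +0.376503-0.205265i
d^4_{-3,-2}: k∈[1..2] ⇒ +0.353456 -0.780384 = -0.426928;  D = -0.099844-0.415088i
d^4_{-2,-2}: k∈[0..2] ⇒ +0.110115 -0.972476 +0.894623 = +0.032262;  D = -0.032250-0.000872i
d^4_{-1,-2}: k∈[0..2] ⇒ -0.400782 +1.474787 -0.723585 = +0.350421;  D = +0.100246-0.335776i
d^4_{0,-2}: k∈[0..2] ⇒ +0.768809 -1.508824 +0.416410 = -0.323605;  D = -0.275336-0.170030i
d^4_{1,-2}: k∈[0..2] ⇒ -0.983191 +1.085377 -0.159758 = -0.057572;  D = +0.041948-0.039432i
d^4_{2,-2}: k∈[0..2] ⇒ +0.894623 -0.526722 +0.032304 = +0.400205;  D = -0.188842-0.352849i
d^4_{3,-2}: k∈[0..1] ⇒ -0.574327 +0.140893 = -0.433434;  D = -0.422186+0.098102i
d^4_{4,-2}: single k=0 term ⇒ +0.232262;  D = -0.008075+0.232122i
Y_4^{m'}(θ=2.8026,φ=4.7941) and Σ D·Y over m':
  (+0.3765-0.2053i)·(+0.0051-0.0017i)  (-0.0998-0.4151i)·(+0.0105+0.0421i)  (-0.0323-0.0009i)·(-0.1907+0.0315i)  (+0.1002-0.3358i)·(-0.0391-0.4770i)  (-0.2753-0.1700i)·(+0.4236+0.0000i)  (+0.0419-0.0394i)·(+0.0391-0.4770i)  (-0.1888-0.3528i)·(-0.1907-0.0315i)  (-0.4222+0.0981i)·(-0.0105+0.0421i)  (-0.0081+0.2321i)·(+0.0051+0.0017i)
Y_4^-2(R⁻¹ n̂) = -0.248931-0.083810i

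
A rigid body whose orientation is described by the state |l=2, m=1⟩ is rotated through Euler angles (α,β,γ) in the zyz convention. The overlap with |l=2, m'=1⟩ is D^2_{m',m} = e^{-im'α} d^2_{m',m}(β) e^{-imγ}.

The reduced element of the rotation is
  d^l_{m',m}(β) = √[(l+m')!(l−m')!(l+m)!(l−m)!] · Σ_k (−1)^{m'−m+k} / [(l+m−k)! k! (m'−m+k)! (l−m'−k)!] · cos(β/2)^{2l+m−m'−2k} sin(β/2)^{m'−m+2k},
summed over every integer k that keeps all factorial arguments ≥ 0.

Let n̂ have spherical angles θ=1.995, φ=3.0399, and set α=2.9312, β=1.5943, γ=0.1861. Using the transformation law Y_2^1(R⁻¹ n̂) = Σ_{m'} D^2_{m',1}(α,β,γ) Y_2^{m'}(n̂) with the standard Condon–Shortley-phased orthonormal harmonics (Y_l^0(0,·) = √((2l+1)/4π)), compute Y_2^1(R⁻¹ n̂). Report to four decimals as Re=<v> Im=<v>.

Need the full column D^2_{m',1} for m'=−2..2 at α=2.9312, β=1.5943, γ=0.1861.
cos(β/2)=0.698748, sin(β/2)=0.715368
d^2_{-2,1}: single k=3 term ⇒ +0.511609;  D = +0.420250-0.291777i
d^2_{-1,1}: k∈[2..3] ⇒ +0.749586 -0.261889 = +0.487697;  D = -0.449862+0.188341i
d^2_{0,1}: k∈[1..2] ⇒ +0.597816 -0.626591 = -0.028775;  D = -0.028279+0.005324i
d^2_{1,1}: k∈[0..1] ⇒ +0.238387 -0.749586 = -0.511198;  D = +0.511048+0.012417i
d^2_{2,1}: single k=0 term ⇒ -0.488114;  D = -0.474734-0.113505i
Y_2^{m'}(θ=1.995,φ=3.0399) and Σ D·Y over m':
  (+0.4203-0.2918i)·(+0.3142+0.0648i)  (-0.4499+0.1883i)·(+0.2883+0.0294i)  (-0.0283+0.0053i)·(-0.1551+0.0000i)  (+0.5110+0.0124i)·(-0.2883+0.0294i)  (-0.4747-0.1135i)·(+0.3142-0.0648i)
Y_2^1(R⁻¹ n̂) = -0.284114-0.017657i

Re=-0.2841 Im=-0.0177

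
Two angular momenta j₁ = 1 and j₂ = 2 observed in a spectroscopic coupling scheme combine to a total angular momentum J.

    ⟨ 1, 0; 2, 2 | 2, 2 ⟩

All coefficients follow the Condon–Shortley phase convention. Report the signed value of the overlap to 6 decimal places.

−√(2/3) = -0.816497

triangle: 1!·1!·3!/6! = 6/720
(j±m)!: 1!·1!·4!·0!·4!·0! = 576
prefactor² = (2J+1)·Δ·N² = 24
  k=1: −1/(1!·0!·0!·3!·1!·0!) = -1/6
Σ = -1/6  ⇒  CG² = 24·(-1/6)² = 2/3
CG = −√(2/3) = -0.816497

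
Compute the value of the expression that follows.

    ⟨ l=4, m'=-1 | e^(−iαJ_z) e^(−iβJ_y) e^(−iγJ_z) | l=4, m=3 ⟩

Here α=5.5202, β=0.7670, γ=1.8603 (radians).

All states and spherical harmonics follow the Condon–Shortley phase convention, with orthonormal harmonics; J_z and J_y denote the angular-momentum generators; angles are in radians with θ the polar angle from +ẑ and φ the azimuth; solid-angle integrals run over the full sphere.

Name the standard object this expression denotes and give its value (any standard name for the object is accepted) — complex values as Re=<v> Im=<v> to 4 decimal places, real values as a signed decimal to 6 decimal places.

This is a Wigner D-matrix element — the rotation-matrix element ⟨l m'| R(α,β,γ) |l m⟩ in the angular-momentum basis.
First d^4_{-1,3}(β=0.7670), then the phase factors e^{-i(-1)α} and e^{-i(3)γ}:
With c≡cos(β/2)=0.927361 and s≡sin(β/2)=0.374169, N=[6·120·5040·1]^{1/2}=1904.940944
k∈{4,5} keeps every argument non-negative
  k=4: (−1)^0·1904.9409/(144)·0.9274^4·0.3742^4 = +0.191771
  k=5: (−1)^1·1904.9409/(240)·0.9274^2·0.3742^6 = -0.018731
d^4_{-1,3}(0.7670) = +0.191771 -0.018731 = +0.173040
Attach z-rotation phases: D = e^{-i(-1)(5.5202)}·(+0.173040)·e^{-i(3)(1.8603)} = +0.172721-0.010497i

Wigner D-matrix element, Re=0.1727 Im=-0.0105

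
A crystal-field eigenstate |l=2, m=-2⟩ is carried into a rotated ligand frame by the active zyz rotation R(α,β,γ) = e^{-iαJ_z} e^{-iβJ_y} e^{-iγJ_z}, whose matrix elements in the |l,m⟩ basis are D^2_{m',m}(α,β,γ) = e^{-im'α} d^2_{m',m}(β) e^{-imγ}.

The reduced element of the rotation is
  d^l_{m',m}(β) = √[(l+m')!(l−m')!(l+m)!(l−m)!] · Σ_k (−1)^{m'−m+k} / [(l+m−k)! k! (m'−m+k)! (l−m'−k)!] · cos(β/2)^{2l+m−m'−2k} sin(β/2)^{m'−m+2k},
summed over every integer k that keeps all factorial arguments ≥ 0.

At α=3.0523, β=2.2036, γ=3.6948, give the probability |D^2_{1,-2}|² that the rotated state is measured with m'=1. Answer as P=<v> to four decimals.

P=0.4117

Split into d^2_{1,-2}(β=2.2036) × two z-phases.
Half-angle: c=0.451991, s=0.892022. N=√(6·1·1·24)=12.000000
Admissible k: 0..0 (factorial args all ≥0)
  k=0: (−1)^3·12.0000/(6)·0.4520^1·0.8920^3 = -0.641634
d^2_{1,-2}(2.2036) = -0.641634
|D^2_{1,-2}|² = |d^2_{1,-2}(β)|² = (-0.641634)² = 0.411694 (the z-rotation phases have unit modulus)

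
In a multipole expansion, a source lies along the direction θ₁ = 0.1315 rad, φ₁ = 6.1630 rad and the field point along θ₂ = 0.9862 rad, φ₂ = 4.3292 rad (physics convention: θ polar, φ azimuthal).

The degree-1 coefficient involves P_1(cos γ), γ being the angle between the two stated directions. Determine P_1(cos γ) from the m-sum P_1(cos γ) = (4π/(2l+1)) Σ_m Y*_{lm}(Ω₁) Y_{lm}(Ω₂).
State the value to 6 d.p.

Term-by-term m-sum for l=1 (normalisation 4π/3 = 4.188790):
  term(m=-1) = -0.003393+0.012603i   from Y*(Ω₁)=+0.044975-0.005431i, Y(Ω₂)=-0.107722+0.267224i
  term(m=+0) = +0.130610+0.000000i   from Y*(Ω₁)=+0.484384-0.000000i, Y(Ω₂)=+0.269642+0.000000i
  term(m=+1) = -0.003393-0.012603i   from Y*(Ω₁)=-0.044975-0.005431i, Y(Ω₂)=+0.107722+0.267224i
Total Σ_m = +0.123823+0.000000i. Multiply by 4.188790: +0.518670+0.000000i. P_1(cos γ) = 0.518670

0.518670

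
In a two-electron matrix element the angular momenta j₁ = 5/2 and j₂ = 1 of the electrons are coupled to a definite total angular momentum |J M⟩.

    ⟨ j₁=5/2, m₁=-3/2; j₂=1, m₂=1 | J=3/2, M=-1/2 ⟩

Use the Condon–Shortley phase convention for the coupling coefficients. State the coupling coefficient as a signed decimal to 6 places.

√[4·2!3!0!/6! · 1!4!2!0!1!2!] = √(32/5)
  +(−1)^2/∏(2,0,2,0,1,0)! = 1/4  (running 1/4)
⟨..|..⟩ = √(32/5)·(1/4) = +0.632456

+√(2/5) ≈ +0.632456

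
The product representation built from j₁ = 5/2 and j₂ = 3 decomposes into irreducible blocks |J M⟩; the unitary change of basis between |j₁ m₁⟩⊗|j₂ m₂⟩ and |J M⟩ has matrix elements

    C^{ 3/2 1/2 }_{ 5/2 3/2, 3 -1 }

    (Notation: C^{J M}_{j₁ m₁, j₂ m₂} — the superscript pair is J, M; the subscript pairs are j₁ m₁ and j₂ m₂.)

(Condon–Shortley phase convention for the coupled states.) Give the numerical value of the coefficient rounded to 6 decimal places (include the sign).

j₁+j₂−J=4  J+j₁−j₂=1  J−j₁+j₂=2  j₁+j₂+J+1=8
(j₁±m₁, j₂±m₂, J±M) = (4,1,2,4,2,1)
P² = 384/35
sum k=0..1:
  [0] +1/48 = 1/48
  [1] −1/6 = -1/6
S = -7/48
C² = P²·S² = 7/30 ; C = -0.483046

-0.483046  (= −√(7/30))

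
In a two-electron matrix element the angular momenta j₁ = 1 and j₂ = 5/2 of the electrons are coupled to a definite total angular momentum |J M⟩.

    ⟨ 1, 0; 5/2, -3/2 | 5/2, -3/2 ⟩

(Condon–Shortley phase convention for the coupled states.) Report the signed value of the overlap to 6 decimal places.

triangle: 1!·1!·4!/7! = 24/5040
(j±m)!: 1!·1!·1!·4!·1!·4! = 576
prefactor² = (2J+1)·Δ·N² = 576/35
  k=0: +1/(0!·1!·1!·1!·0!·3!) = 1/6
  k=1: −1/(1!·0!·0!·0!·1!·4!) = -1/24
Σ = 1/8  ⇒  CG² = 576/35·(1/8)² = 9/35
CG = +√(9/35) = +0.507093

+0.507093  (= +√(9/35))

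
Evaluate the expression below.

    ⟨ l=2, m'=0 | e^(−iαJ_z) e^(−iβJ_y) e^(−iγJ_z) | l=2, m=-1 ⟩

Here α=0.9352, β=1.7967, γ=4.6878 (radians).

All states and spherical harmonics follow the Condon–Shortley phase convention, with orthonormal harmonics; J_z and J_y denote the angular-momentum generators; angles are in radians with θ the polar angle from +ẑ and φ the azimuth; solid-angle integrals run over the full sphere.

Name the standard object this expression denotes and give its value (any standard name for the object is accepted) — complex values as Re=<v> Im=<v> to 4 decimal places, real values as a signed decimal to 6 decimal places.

This is a Wigner D-matrix element — the rotation-matrix element ⟨l m'| R(α,β,γ) |l m⟩ in the angular-momentum basis.
First d^2_{0,-1}(β=1.7967), then the phase factors e^{-i(0)α} and e^{-i(-1)γ}:
Half-angle: c=0.622902, s=0.782300. N=√(2·2·1·6)=4.898979
Admissible k: 0..1 (factorial args all ≥0)
  k=0: (−1)^1·4.8990/(2)·0.6229^3·0.7823^1 = -0.463135
  k=1: (−1)^2·4.8990/(2)·0.6229^1·0.7823^3 = +0.730492
d^2_{0,-1}(1.7967) = -0.463135 +0.730492 = +0.267357
Attach z-rotation phases: D = e^{-i(0)(0.9352)}·(+0.267357)·e^{-i(-1)(4.6878)} = -0.006573-0.267276i

Wigner D-matrix element, Re=-0.0066 Im=-0.2673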